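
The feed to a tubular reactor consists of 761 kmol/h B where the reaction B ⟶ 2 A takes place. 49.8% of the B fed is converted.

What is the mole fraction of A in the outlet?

B reacted = 0.498 × 761 = 379 kmol/h; ν_B = −1, so ξ = 379/1 = 379 kmol/h.
Outlet amounts (n = n₀ + ν ξ):
  B: 761 − 1(379) = 382
  A: 0 + 2(379) = 758
Total out = 1140 kmol/h; y_A = 758 / 1140 = 0.6649.

0.665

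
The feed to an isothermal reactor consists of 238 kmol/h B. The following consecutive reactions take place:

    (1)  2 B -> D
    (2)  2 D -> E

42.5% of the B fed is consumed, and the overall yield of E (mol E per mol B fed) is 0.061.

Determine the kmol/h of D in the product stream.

Conversion of B: B consumed = 2ξ₁ = 0.425 × 238 → ξ₁ = 50.57 kmol/h.
Yield of E: 1ξ₂ / 238 = 0.061 → ξ₂ = 14.52 kmol/h.
Outlet amounts (n = n₀ + Σ ν·ξ):
  B: 238 − 2(50.57) = 136.9
  D: 0 + 1(50.57) − 2(14.52) = 21.54
  E: 0 + 1(14.52) = 14.52

21.5 kmol/h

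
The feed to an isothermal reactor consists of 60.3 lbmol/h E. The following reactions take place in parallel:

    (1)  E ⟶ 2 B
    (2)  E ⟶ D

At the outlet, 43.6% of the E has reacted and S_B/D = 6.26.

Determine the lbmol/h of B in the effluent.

39.8 lbmol/h

Conversion of E: E consumed = 0.436 × 60.3 = 26.29 lbmol/h = 1ξ₁ + 1ξ₂.
Selectivity: 2ξ₁ / (1ξ₂) = 6.26 → ξ₁ = 3.13 ξ₂.
Substitute: (1·3.13 + 1) ξ₂ = 26.29 → ξ₂ = 6.366 lbmol/h, ξ₁ = 19.92 lbmol/h.
Outlet amounts (n = n₀ + Σ ν·ξ):
  E: 60.3 − 1(19.92) − 1(6.366) = 34.01
  B: 0 + 2(19.92) = 39.85
  D: 0 + 1(6.366) = 6.366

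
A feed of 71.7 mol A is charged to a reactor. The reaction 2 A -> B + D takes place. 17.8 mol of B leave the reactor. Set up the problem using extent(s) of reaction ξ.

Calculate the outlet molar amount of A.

For B: n = n₀ + 1ξ → 17.8 = 0 + 1ξ, giving ξ = 17.8 mol.
Outlet amounts (n = n₀ + ν ξ):
  A: 71.7 − 2(17.8) = 36.1
  B: 0 + 1(17.8) = 17.8
  D: 0 + 1(17.8) = 17.8

36.1 mol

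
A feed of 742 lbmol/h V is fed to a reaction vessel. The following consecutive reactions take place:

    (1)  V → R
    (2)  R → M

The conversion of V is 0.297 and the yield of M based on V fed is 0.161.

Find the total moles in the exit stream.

Conversion of V: V consumed = 1ξ₁ = 0.297 × 742 → ξ₁ = 220.4 lbmol/h.
Yield of M: 1ξ₂ / 742 = 0.161 → ξ₂ = 119.5 lbmol/h.
Outlet amounts (n = n₀ + Σ ν·ξ):
  V: 742 − 1(220.4) = 521.6
  R: 0 + 1(220.4) − 1(119.5) = 100.9
  M: 0 + 1(119.5) = 119.5
Total out = 521.6 + 100.9 + 119.5 = 742 lbmol/h.

742 lbmol/h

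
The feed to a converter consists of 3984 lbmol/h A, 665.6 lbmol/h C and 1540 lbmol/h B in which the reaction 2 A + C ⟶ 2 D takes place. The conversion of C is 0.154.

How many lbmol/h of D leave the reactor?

205 lbmol/h

C reacted = 0.154 × 665.6 = 102.5 lbmol/h; ν_C = −1, so ξ = 102.5/1 = 102.5 lbmol/h.
Outlet amounts (n = n₀ + ν ξ):
  A: 3984 − 2(102.5) = 3779
  C: 665.6 − 1(102.5) = 563.1
  D: 0 + 2(102.5) = 205
  B: 1540 (inert)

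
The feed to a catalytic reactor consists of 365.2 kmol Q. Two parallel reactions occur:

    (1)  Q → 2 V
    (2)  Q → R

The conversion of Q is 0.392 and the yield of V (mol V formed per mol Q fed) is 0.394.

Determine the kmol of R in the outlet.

71.2 kmol

Yield of V: 2ξ₁ / 365.2 = 0.394 → ξ₁ = 71.94 kmol.
Conversion of Q: 1ξ₁ + 1ξ₂ = 0.392 × 365.2 = 143.2 → ξ₂ = 71.21 kmol.
Outlet amounts (n = n₀ + Σ ν·ξ):
  Q: 365.2 − 1(71.94) − 1(71.21) = 222
  V: 0 + 2(71.94) = 143.9
  R: 0 + 1(71.21) = 71.21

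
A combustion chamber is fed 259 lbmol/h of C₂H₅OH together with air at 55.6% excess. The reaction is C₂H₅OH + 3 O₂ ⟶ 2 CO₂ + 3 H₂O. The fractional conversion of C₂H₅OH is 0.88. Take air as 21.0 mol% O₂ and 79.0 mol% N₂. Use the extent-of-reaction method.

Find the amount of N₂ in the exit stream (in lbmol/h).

Stoichiometric O₂ = 3 × 259 = 777 lbmol/h; O₂ fed = 777 × 1.556 = 1209 lbmol/h.
N₂ fed = 1209 × 79/21 = 4548 lbmol/h.
Fuel reacted = 0.88 × 259 → ξ = 227.9 lbmol/h.
Outlet (n = n₀ + ν ξ):
  C₂H₅OH: 259 − 1(227.9) = 31.08
  O₂: 1209 − 3(227.9) = 525.3
  N₂: 4548 (inert)
  CO₂: 0 + 2(227.9) = 455.8
  H₂O: 0 + 3(227.9) = 683.8

4550 lbmol/h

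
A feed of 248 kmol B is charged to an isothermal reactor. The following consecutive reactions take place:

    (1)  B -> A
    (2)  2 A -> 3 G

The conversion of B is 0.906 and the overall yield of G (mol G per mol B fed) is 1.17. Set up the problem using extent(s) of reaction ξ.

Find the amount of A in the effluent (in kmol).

Conversion of B: B consumed = 1ξ₁ = 0.906 × 248 → ξ₁ = 224.7 kmol.
Yield of G: 3ξ₂ / 248 = 1.17 → ξ₂ = 96.72 kmol.
Outlet amounts (n = n₀ + Σ ν·ξ):
  B: 248 − 1(224.7) = 23.31
  A: 0 + 1(224.7) − 2(96.72) = 31.25
  G: 0 + 3(96.72) = 290.2

31.2 kmol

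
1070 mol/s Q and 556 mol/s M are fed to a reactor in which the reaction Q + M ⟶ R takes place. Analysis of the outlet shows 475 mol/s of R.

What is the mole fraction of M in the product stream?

0.0704

For R: n = n₀ + 1ξ → 475 = 0 + 1ξ, giving ξ = 475 mol/s.
Outlet amounts (n = n₀ + ν ξ):
  Q: 1070 − 1(475) = 595
  M: 556 − 1(475) = 81
  R: 0 + 1(475) = 475
Total out = 1151 mol/s; y_M = 81 / 1151 = 0.07037.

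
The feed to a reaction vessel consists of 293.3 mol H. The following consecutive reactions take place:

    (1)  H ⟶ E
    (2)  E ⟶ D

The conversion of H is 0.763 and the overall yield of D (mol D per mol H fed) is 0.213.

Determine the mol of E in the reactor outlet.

Conversion of H: H consumed = 1ξ₁ = 0.763 × 293.3 → ξ₁ = 223.8 mol.
Yield of D: 1ξ₂ / 293.3 = 0.213 → ξ₂ = 62.47 mol.
Outlet amounts (n = n₀ + Σ ν·ξ):
  H: 293.3 − 1(223.8) = 69.51
  E: 0 + 1(223.8) − 1(62.47) = 161.3
  D: 0 + 1(62.47) = 62.47

161 mol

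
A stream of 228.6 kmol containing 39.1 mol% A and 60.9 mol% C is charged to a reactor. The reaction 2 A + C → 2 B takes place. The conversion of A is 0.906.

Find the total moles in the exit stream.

A reacted = 0.906 × 89.38 = 80.98 kmol; ν_A = −2, so ξ = 80.98/2 = 40.49 kmol.
Outlet amounts (n = n₀ + ν ξ):
  A: 89.38 − 2(40.49) = 8.402
  C: 139.2 − 1(40.49) = 98.73
  B: 0 + 2(40.49) = 80.98
Total out = 8.402 + 98.73 + 80.98 = 188.1 kmol.

188 kmol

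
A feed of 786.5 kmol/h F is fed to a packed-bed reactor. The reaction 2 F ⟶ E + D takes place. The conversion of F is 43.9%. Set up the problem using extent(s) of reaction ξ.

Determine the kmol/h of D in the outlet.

F reacted = 0.439 × 786.5 = 345.3 kmol/h; ν_F = −2, so ξ = 345.3/2 = 172.6 kmol/h.
Outlet amounts (n = n₀ + ν ξ):
  F: 786.5 − 2(172.6) = 441.2
  E: 0 + 1(172.6) = 172.6
  D: 0 + 1(172.6) = 172.6

173 kmol/h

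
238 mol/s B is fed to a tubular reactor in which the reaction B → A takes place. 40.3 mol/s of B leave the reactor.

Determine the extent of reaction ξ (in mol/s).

For B: n = n₀ − 1ξ → 40.3 = 238 − 1ξ, giving ξ = 197.7 mol/s.
Outlet amounts (n = n₀ + ν ξ):
  B: 238 − 1(197.7) = 40.3
  A: 0 + 1(197.7) = 197.7

ξ = 198 mol/s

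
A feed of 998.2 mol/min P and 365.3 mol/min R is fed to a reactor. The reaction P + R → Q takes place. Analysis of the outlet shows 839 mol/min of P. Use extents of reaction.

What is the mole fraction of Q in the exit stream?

0.132

For P: n = n₀ − 1ξ → 839 = 998.2 − 1ξ, giving ξ = 159.2 mol/min.
Outlet amounts (n = n₀ + ν ξ):
  P: 998.2 − 1(159.2) = 839
  R: 365.3 − 1(159.2) = 206.1
  Q: 0 + 1(159.2) = 159.2
Total out = 1204 mol/min; y_Q = 159.2 / 1204 = 0.1322.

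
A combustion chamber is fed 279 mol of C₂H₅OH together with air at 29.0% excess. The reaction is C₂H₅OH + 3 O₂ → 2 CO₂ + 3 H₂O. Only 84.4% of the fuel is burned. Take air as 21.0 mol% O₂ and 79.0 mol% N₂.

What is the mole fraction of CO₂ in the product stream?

0.0833

Stoichiometric O₂ = 3 × 279 = 837 mol; O₂ fed = 837 × 1.290 = 1080 mol.
N₂ fed = 1080 × 79/21 = 4062 mol.
Fuel reacted = 0.844 × 279 → ξ = 235.5 mol.
Outlet (n = n₀ + ν ξ):
  C₂H₅OH: 279 − 1(235.5) = 43.52
  O₂: 1080 − 3(235.5) = 373.3
  N₂: 4062 (inert)
  CO₂: 0 + 2(235.5) = 471
  H₂O: 0 + 3(235.5) = 706.4
Total out = 5656 mol; y_CO₂ = 471 / 5656 = 0.08327.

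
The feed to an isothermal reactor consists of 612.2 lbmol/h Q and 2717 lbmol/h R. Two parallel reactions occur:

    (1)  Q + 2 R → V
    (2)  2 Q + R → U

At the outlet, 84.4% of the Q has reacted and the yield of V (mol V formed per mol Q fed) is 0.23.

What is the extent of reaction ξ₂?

Yield of V: 1ξ₁ / 612.2 = 0.23 → ξ₁ = 140.8 lbmol/h.
Conversion of Q: 1ξ₁ + 2ξ₂ = 0.844 × 612.2 = 516.7 → ξ₂ = 187.9 lbmol/h.
Outlet amounts (n = n₀ + Σ ν·ξ):
  Q: 612.2 − 1(140.8) − 2(187.9) = 95.5
  R: 2717 − 2(140.8) − 1(187.9) = 2247
  V: 0 + 1(140.8) = 140.8
  U: 0 + 1(187.9) = 187.9

ξ₂ = 188 lbmol/h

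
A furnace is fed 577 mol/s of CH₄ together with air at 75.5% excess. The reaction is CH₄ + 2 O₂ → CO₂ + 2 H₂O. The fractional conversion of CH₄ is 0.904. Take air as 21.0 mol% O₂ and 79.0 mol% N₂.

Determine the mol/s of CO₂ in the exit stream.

Stoichiometric O₂ = 2 × 577 = 1154 mol/s; O₂ fed = 1154 × 1.755 = 2025 mol/s.
N₂ fed = 2025 × 79/21 = 7619 mol/s.
Fuel reacted = 0.904 × 577 → ξ = 521.6 mol/s.
Outlet (n = n₀ + ν ξ):
  CH₄: 577 − 1(521.6) = 55.39
  O₂: 2025 − 2(521.6) = 982.1
  N₂: 7619 (inert)
  CO₂: 0 + 1(521.6) = 521.6
  H₂O: 0 + 2(521.6) = 1043

522 mol/s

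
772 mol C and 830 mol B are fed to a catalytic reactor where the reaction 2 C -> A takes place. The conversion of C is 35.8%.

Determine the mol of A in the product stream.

138 mol

C reacted = 0.358 × 772 = 276.4 mol; ν_C = −2, so ξ = 276.4/2 = 138.2 mol.
Outlet amounts (n = n₀ + ν ξ):
  C: 772 − 2(138.2) = 495.6
  A: 0 + 1(138.2) = 138.2
  B: 830 (inert)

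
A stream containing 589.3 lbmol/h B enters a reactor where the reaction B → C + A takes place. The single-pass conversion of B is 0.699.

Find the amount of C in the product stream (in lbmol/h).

B reacted = 0.699 × 589.3 = 411.9 lbmol/h; ν_B = −1, so ξ = 411.9/1 = 411.9 lbmol/h.
Outlet amounts (n = n₀ + ν ξ):
  B: 589.3 − 1(411.9) = 177.4
  C: 0 + 1(411.9) = 411.9
  A: 0 + 1(411.9) = 411.9

412 lbmol/h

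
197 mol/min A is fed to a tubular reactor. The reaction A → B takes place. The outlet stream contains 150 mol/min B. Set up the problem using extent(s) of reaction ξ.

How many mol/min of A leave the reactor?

For B: n = n₀ + 1ξ → 150 = 0 + 1ξ, giving ξ = 150 mol/min.
Outlet amounts (n = n₀ + ν ξ):
  A: 197 − 1(150) = 47
  B: 0 + 1(150) = 150

47 mol/min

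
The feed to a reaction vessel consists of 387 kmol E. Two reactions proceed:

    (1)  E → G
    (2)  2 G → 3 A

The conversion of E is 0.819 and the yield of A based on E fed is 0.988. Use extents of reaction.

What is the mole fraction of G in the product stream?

Conversion of E: E consumed = 1ξ₁ = 0.819 × 387 → ξ₁ = 317 kmol.
Yield of A: 3ξ₂ / 387 = 0.988 → ξ₂ = 127.5 kmol.
Outlet amounts (n = n₀ + Σ ν·ξ):
  E: 387 − 1(317) = 70.05
  G: 0 + 1(317) − 2(127.5) = 62.05
  A: 0 + 3(127.5) = 382.4
Total out = 514.5 kmol; y_G = 62.05 / 514.5 = 0.1206.

0.121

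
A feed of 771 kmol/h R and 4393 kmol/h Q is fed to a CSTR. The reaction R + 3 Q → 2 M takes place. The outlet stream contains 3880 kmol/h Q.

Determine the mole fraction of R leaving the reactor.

0.124

For Q: n = n₀ − 3ξ → 3880 = 4393 − 3ξ, giving ξ = 171 kmol/h.
Outlet amounts (n = n₀ + ν ξ):
  R: 771 − 1(171) = 600
  Q: 4393 − 3(171) = 3880
  M: 0 + 2(171) = 342
Total out = 4822 kmol/h; y_R = 600 / 4822 = 0.1244.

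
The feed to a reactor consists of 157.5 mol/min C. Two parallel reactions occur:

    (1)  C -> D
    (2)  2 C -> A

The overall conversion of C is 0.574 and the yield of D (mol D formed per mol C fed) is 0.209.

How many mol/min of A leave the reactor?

Yield of D: 1ξ₁ / 157.5 = 0.209 → ξ₁ = 32.92 mol/min.
Conversion of C: 1ξ₁ + 2ξ₂ = 0.574 × 157.5 = 90.4 → ξ₂ = 28.74 mol/min.
Outlet amounts (n = n₀ + Σ ν·ξ):
  C: 157.5 − 1(32.92) − 2(28.74) = 67.1
  D: 0 + 1(32.92) = 32.92
  A: 0 + 1(28.74) = 28.74

28.7 mol/min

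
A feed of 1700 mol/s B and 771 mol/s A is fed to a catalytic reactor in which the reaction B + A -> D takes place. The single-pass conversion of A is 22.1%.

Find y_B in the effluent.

A reacted = 0.221 × 771 = 170.4 mol/s; ν_A = −1, so ξ = 170.4/1 = 170.4 mol/s.
Outlet amounts (n = n₀ + ν ξ):
  B: 1700 − 1(170.4) = 1530
  A: 771 − 1(170.4) = 600.6
  D: 0 + 1(170.4) = 170.4
Total out = 2301 mol/s; y_B = 1530 / 2301 = 0.6649.

0.665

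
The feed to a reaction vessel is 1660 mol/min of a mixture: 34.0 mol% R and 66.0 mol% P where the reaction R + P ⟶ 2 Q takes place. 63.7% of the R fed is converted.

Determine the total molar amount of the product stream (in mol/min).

1660 mol/min

R reacted = 0.637 × 564.4 = 359.5 mol/min; ν_R = −1, so ξ = 359.5/1 = 359.5 mol/min.
Outlet amounts (n = n₀ + ν ξ):
  R: 564.4 − 1(359.5) = 204.9
  P: 1096 − 1(359.5) = 736.1
  Q: 0 + 2(359.5) = 719
Total out = 204.9 + 736.1 + 719 = 1660 mol/min.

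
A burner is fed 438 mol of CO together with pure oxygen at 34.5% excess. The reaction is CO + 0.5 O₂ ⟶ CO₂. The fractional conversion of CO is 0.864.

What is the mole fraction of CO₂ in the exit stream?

0.696

Stoichiometric O₂ = 0.5 × 438 = 219 mol; O₂ fed = 219 × 1.345 = 294.6 mol.
Fuel reacted = 0.864 × 438 → ξ = 378.4 mol.
Outlet (n = n₀ + ν ξ):
  CO: 438 − 1(378.4) = 59.57
  O₂: 294.6 − 0.5(378.4) = 105.3
  CO₂: 0 + 1(378.4) = 378.4
Total out = 543.3 mol; y_CO₂ = 378.4 / 543.3 = 0.6965.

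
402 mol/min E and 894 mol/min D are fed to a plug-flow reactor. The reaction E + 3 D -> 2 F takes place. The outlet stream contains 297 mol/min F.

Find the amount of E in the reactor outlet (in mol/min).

For F: n = n₀ + 2ξ → 297 = 0 + 2ξ, giving ξ = 148.5 mol/min.
Outlet amounts (n = n₀ + ν ξ):
  E: 402 − 1(148.5) = 253.5
  D: 894 − 3(148.5) = 448.5
  F: 0 + 2(148.5) = 297

254 mol/min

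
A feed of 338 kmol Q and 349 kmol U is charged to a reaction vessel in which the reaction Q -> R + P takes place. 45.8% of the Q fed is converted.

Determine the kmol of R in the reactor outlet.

Q reacted = 0.458 × 338 = 154.8 kmol; ν_Q = −1, so ξ = 154.8/1 = 154.8 kmol.
Outlet amounts (n = n₀ + ν ξ):
  Q: 338 − 1(154.8) = 183.2
  R: 0 + 1(154.8) = 154.8
  P: 0 + 1(154.8) = 154.8
  U: 349 (inert)

155 kmol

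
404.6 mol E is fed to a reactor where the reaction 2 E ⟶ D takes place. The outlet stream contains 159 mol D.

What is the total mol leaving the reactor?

246 mol

For D: n = n₀ + 1ξ → 159 = 0 + 1ξ, giving ξ = 159 mol.
Outlet amounts (n = n₀ + ν ξ):
  E: 404.6 − 2(159) = 86.6
  D: 0 + 1(159) = 159
Total out = 86.6 + 159 = 245.6 mol.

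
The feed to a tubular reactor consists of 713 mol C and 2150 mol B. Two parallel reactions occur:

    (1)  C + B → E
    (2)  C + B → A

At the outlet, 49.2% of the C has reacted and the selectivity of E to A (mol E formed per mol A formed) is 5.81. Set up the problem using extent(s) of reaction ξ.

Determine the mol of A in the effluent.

Conversion of C: C consumed = 0.492 × 713 = 350.8 mol = 1ξ₁ + 1ξ₂.
Selectivity: 1ξ₁ / (1ξ₂) = 5.81 → ξ₁ = 5.81 ξ₂.
Substitute: (1·5.81 + 1) ξ₂ = 350.8 → ξ₂ = 51.51 mol, ξ₁ = 299.3 mol.
Outlet amounts (n = n₀ + Σ ν·ξ):
  C: 713 − 1(299.3) − 1(51.51) = 362.2
  B: 2150 − 1(299.3) − 1(51.51) = 1799
  E: 0 + 1(299.3) = 299.3
  A: 0 + 1(51.51) = 51.51

51.5 mol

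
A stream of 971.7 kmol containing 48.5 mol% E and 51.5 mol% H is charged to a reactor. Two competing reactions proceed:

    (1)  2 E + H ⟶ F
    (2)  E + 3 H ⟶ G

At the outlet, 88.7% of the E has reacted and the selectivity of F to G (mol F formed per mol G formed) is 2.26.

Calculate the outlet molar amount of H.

Conversion of E: E consumed = 0.887 × 471.3 = 418 kmol = 2ξ₁ + 1ξ₂.
Selectivity: 1ξ₁ / (1ξ₂) = 2.26 → ξ₁ = 2.26 ξ₂.
Substitute: (2·2.26 + 1) ξ₂ = 418 → ξ₂ = 75.73 kmol, ξ₁ = 171.1 kmol.
Outlet amounts (n = n₀ + Σ ν·ξ):
  E: 471.3 − 2(171.1) − 1(75.73) = 53.25
  H: 500.4 − 1(171.1) − 3(75.73) = 102.1
  F: 0 + 1(171.1) = 171.1
  G: 0 + 1(75.73) = 75.73

102 kmol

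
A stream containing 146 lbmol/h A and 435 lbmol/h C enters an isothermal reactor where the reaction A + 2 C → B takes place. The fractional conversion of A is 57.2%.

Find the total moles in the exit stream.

A reacted = 0.572 × 146 = 83.51 lbmol/h; ν_A = −1, so ξ = 83.51/1 = 83.51 lbmol/h.
Outlet amounts (n = n₀ + ν ξ):
  A: 146 − 1(83.51) = 62.49
  C: 435 − 2(83.51) = 268
  B: 0 + 1(83.51) = 83.51
Total out = 62.49 + 268 + 83.51 = 414 lbmol/h.

414 lbmol/h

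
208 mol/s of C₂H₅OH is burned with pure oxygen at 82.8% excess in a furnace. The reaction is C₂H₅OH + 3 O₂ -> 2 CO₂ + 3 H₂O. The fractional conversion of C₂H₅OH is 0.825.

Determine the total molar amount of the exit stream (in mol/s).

Stoichiometric O₂ = 3 × 208 = 624 mol/s; O₂ fed = 624 × 1.828 = 1141 mol/s.
Fuel reacted = 0.825 × 208 → ξ = 171.6 mol/s.
Outlet (n = n₀ + ν ξ):
  C₂H₅OH: 208 − 1(171.6) = 36.4
  O₂: 1141 − 3(171.6) = 625.9
  CO₂: 0 + 2(171.6) = 343.2
  H₂O: 0 + 3(171.6) = 514.8
Total out = 36.4 + 625.9 + 343.2 + 514.8 = 1520 mol/s.

1520 mol/s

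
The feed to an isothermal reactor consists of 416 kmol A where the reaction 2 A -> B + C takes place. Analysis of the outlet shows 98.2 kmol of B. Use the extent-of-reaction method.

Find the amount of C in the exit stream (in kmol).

98.2 kmol

For B: n = n₀ + 1ξ → 98.2 = 0 + 1ξ, giving ξ = 98.2 kmol.
Outlet amounts (n = n₀ + ν ξ):
  A: 416 − 2(98.2) = 219.6
  B: 0 + 1(98.2) = 98.2
  C: 0 + 1(98.2) = 98.2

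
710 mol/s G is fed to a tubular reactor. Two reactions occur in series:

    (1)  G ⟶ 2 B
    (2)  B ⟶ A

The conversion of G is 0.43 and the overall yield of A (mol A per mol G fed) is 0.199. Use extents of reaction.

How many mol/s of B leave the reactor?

Conversion of G: G consumed = 1ξ₁ = 0.43 × 710 → ξ₁ = 305.3 mol/s.
Yield of A: 1ξ₂ / 710 = 0.199 → ξ₂ = 141.3 mol/s.
Outlet amounts (n = n₀ + Σ ν·ξ):
  G: 710 − 1(305.3) = 404.7
  B: 0 + 2(305.3) − 1(141.3) = 469.3
  A: 0 + 1(141.3) = 141.3

469 mol/s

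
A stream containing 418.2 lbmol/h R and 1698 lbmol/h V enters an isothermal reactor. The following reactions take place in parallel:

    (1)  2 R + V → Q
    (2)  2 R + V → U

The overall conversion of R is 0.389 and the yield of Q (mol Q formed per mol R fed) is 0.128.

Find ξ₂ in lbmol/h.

ξ₂ = 27.8 lbmol/h

Yield of Q: 1ξ₁ / 418.2 = 0.128 → ξ₁ = 53.53 lbmol/h.
Conversion of R: 2ξ₁ + 2ξ₂ = 0.389 × 418.2 = 162.7 → ξ₂ = 27.81 lbmol/h.
Outlet amounts (n = n₀ + Σ ν·ξ):
  R: 418.2 − 2(53.53) − 2(27.81) = 255.5
  V: 1698 − 1(53.53) − 1(27.81) = 1617
  Q: 0 + 1(53.53) = 53.53
  U: 0 + 1(27.81) = 27.81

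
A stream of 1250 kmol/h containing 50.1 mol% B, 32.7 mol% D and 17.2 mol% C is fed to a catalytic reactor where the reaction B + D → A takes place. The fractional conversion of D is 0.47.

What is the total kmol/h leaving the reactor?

D reacted = 0.47 × 408.8 = 192.1 kmol/h; ν_D = −1, so ξ = 192.1/1 = 192.1 kmol/h.
Outlet amounts (n = n₀ + ν ξ):
  B: 626.2 − 1(192.1) = 434.1
  D: 408.8 − 1(192.1) = 216.6
  A: 0 + 1(192.1) = 192.1
  C: 215 (inert)
Total out = 434.1 + 216.6 + 192.1 + 215 = 1058 kmol/h.

1060 kmol/h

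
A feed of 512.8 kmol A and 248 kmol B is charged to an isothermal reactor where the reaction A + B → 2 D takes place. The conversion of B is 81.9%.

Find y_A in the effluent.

0.407

B reacted = 0.819 × 248 = 203.1 kmol; ν_B = −1, so ξ = 203.1/1 = 203.1 kmol.
Outlet amounts (n = n₀ + ν ξ):
  A: 512.8 − 1(203.1) = 309.7
  B: 248 − 1(203.1) = 44.89
  D: 0 + 2(203.1) = 406.2
Total out = 760.8 kmol; y_A = 309.7 / 760.8 = 0.4071.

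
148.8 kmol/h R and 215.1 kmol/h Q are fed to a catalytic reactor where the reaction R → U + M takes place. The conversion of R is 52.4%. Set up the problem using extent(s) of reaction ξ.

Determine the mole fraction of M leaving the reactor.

R reacted = 0.524 × 148.8 = 77.97 kmol/h; ν_R = −1, so ξ = 77.97/1 = 77.97 kmol/h.
Outlet amounts (n = n₀ + ν ξ):
  R: 148.8 − 1(77.97) = 70.83
  U: 0 + 1(77.97) = 77.97
  M: 0 + 1(77.97) = 77.97
  Q: 215.1 (inert)
Total out = 441.9 kmol/h; y_M = 77.97 / 441.9 = 0.1765.

0.176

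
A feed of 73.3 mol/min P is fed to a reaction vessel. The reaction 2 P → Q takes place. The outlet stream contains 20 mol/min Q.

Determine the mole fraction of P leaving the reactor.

0.625

For Q: n = n₀ + 1ξ → 20 = 0 + 1ξ, giving ξ = 20 mol/min.
Outlet amounts (n = n₀ + ν ξ):
  P: 73.3 − 2(20) = 33.3
  Q: 0 + 1(20) = 20
Total out = 53.3 mol/min; y_P = 33.3 / 53.3 = 0.6248.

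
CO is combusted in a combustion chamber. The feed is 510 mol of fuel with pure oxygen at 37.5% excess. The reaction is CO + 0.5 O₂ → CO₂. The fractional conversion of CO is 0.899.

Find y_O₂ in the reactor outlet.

Stoichiometric O₂ = 0.5 × 510 = 255 mol; O₂ fed = 255 × 1.375 = 350.6 mol.
Fuel reacted = 0.899 × 510 → ξ = 458.5 mol.
Outlet (n = n₀ + ν ξ):
  CO: 510 − 1(458.5) = 51.51
  O₂: 350.6 − 0.5(458.5) = 121.4
  CO₂: 0 + 1(458.5) = 458.5
Total out = 631.4 mol; y_O₂ = 121.4 / 631.4 = 0.1922.

0.192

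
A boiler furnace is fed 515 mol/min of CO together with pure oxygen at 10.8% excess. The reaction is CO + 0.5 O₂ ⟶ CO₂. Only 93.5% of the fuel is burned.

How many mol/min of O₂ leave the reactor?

44.5 mol/min

Stoichiometric O₂ = 0.5 × 515 = 257.5 mol/min; O₂ fed = 257.5 × 1.108 = 285.3 mol/min.
Fuel reacted = 0.935 × 515 → ξ = 481.5 mol/min.
Outlet (n = n₀ + ν ξ):
  CO: 515 − 1(481.5) = 33.47
  O₂: 285.3 − 0.5(481.5) = 44.55
  CO₂: 0 + 1(481.5) = 481.5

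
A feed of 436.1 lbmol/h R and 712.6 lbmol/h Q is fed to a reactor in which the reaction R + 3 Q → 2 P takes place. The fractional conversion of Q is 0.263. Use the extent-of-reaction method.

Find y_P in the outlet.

Q reacted = 0.263 × 712.6 = 187.4 lbmol/h; ν_Q = −3, so ξ = 187.4/3 = 62.47 lbmol/h.
Outlet amounts (n = n₀ + ν ξ):
  R: 436.1 − 1(62.47) = 373.6
  Q: 712.6 − 3(62.47) = 525.2
  P: 0 + 2(62.47) = 124.9
Total out = 1024 lbmol/h; y_P = 124.9 / 1024 = 0.122.

0.122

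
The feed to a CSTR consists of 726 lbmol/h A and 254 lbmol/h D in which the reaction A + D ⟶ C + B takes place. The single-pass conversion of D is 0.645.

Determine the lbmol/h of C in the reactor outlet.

164 lbmol/h

D reacted = 0.645 × 254 = 163.8 lbmol/h; ν_D = −1, so ξ = 163.8/1 = 163.8 lbmol/h.
Outlet amounts (n = n₀ + ν ξ):
  A: 726 − 1(163.8) = 562.2
  D: 254 − 1(163.8) = 90.17
  C: 0 + 1(163.8) = 163.8
  B: 0 + 1(163.8) = 163.8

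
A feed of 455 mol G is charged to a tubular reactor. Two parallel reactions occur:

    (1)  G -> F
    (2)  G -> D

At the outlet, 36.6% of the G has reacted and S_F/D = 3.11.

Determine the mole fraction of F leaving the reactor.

Conversion of G: G consumed = 0.366 × 455 = 166.5 mol = 1ξ₁ + 1ξ₂.
Selectivity: 1ξ₁ / (1ξ₂) = 3.11 → ξ₁ = 3.11 ξ₂.
Substitute: (1·3.11 + 1) ξ₂ = 166.5 → ξ₂ = 40.52 mol, ξ₁ = 126 mol.
Outlet amounts (n = n₀ + Σ ν·ξ):
  G: 455 − 1(126) − 1(40.52) = 288.5
  F: 0 + 1(126) = 126
  D: 0 + 1(40.52) = 40.52
Total out = 455 mol; y_F = 126 / 455 = 0.2769.

0.277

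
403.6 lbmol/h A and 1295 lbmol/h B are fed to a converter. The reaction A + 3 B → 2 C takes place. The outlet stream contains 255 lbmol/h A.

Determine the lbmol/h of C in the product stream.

297 lbmol/h

For A: n = n₀ − 1ξ → 255 = 403.6 − 1ξ, giving ξ = 148.6 lbmol/h.
Outlet amounts (n = n₀ + ν ξ):
  A: 403.6 − 1(148.6) = 255
  B: 1295 − 3(148.6) = 849.2
  C: 0 + 2(148.6) = 297.2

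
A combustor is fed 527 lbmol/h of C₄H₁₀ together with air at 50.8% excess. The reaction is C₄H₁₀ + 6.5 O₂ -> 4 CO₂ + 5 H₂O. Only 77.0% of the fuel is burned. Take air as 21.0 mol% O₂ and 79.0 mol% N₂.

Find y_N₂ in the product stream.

0.755

Stoichiometric O₂ = 6.5 × 527 = 3426 lbmol/h; O₂ fed = 3426 × 1.508 = 5166 lbmol/h.
N₂ fed = 5166 × 79/21 = 19430 lbmol/h.
Fuel reacted = 0.77 × 527 → ξ = 405.8 lbmol/h.
Outlet (n = n₀ + ν ξ):
  C₄H₁₀: 527 − 1(405.8) = 121.2
  O₂: 5166 − 6.5(405.8) = 2528
  N₂: 19430 (inert)
  CO₂: 0 + 4(405.8) = 1623
  H₂O: 0 + 5(405.8) = 2029
Total out = 25730 lbmol/h; y_N₂ = 19430 / 25730 = 0.7551.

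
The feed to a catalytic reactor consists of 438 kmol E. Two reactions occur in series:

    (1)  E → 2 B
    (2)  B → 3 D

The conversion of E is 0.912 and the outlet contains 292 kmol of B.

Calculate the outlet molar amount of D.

Conversion of E: E consumed = 1ξ₁ = 0.912 × 438 → ξ₁ = 399.5 kmol.
B balance: n_B = 0 + 2ξ₁ − 1ξ₂ = 292 → ξ₂ = (2·399.5 − 292)/1 = 506.9 kmol.
Outlet amounts (n = n₀ + Σ ν·ξ):
  E: 438 − 1(399.5) = 38.54
  B: 0 + 2(399.5) − 1(506.9) = 292
  D: 0 + 3(506.9) = 1521

1520 kmol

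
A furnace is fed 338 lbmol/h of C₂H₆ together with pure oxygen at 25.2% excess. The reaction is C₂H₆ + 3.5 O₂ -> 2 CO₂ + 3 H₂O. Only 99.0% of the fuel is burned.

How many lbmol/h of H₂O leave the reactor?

Stoichiometric O₂ = 3.5 × 338 = 1183 lbmol/h; O₂ fed = 1183 × 1.252 = 1481 lbmol/h.
Fuel reacted = 0.99 × 338 → ξ = 334.6 lbmol/h.
Outlet (n = n₀ + ν ξ):
  C₂H₆: 338 − 1(334.6) = 3.38
  O₂: 1481 − 3.5(334.6) = 309.9
  CO₂: 0 + 2(334.6) = 669.2
  H₂O: 0 + 3(334.6) = 1004

1000 lbmol/h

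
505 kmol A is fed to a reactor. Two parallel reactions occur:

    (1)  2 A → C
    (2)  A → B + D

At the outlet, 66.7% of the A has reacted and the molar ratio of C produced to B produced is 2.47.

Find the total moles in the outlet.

Conversion of A: A consumed = 0.667 × 505 = 336.8 kmol = 2ξ₁ + 1ξ₂.
Selectivity: 1ξ₁ / (1ξ₂) = 2.47 → ξ₁ = 2.47 ξ₂.
Substitute: (2·2.47 + 1) ξ₂ = 336.8 → ξ₂ = 56.71 kmol, ξ₁ = 140.1 kmol.
Outlet amounts (n = n₀ + Σ ν·ξ):
  A: 505 − 2(140.1) − 1(56.71) = 168.2
  C: 0 + 1(140.1) = 140.1
  B: 0 + 1(56.71) = 56.71
  D: 0 + 1(56.71) = 56.71
Total out = 168.2 + 140.1 + 56.71 + 56.71 = 421.6 kmol.

422 kmol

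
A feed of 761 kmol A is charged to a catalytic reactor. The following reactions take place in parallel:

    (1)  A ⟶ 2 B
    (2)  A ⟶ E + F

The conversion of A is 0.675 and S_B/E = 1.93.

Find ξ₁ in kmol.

Conversion of A: A consumed = 0.675 × 761 = 513.7 kmol = 1ξ₁ + 1ξ₂.
Selectivity: 2ξ₁ / (1ξ₂) = 1.93 → ξ₁ = 0.965 ξ₂.
Substitute: (1·0.965 + 1) ξ₂ = 513.7 → ξ₂ = 261.4 kmol, ξ₁ = 252.3 kmol.
Outlet amounts (n = n₀ + Σ ν·ξ):
  A: 761 − 1(252.3) − 1(261.4) = 247.3
  B: 0 + 2(252.3) = 504.5
  E: 0 + 1(261.4) = 261.4
  F: 0 + 1(261.4) = 261.4

ξ₁ = 252 kmol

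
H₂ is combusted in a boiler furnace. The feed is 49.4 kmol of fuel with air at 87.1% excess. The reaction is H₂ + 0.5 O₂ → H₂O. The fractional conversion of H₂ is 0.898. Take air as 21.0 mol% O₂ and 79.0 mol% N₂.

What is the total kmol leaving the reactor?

247 kmol

Stoichiometric O₂ = 0.5 × 49.4 = 24.7 kmol; O₂ fed = 24.7 × 1.871 = 46.21 kmol.
N₂ fed = 46.21 × 79/21 = 173.9 kmol.
Fuel reacted = 0.898 × 49.4 → ξ = 44.36 kmol.
Outlet (n = n₀ + ν ξ):
  H₂: 49.4 − 1(44.36) = 5.039
  O₂: 46.21 − 0.5(44.36) = 24.03
  N₂: 173.9 (inert)
  H₂O: 0 + 1(44.36) = 44.36
Total out = 5.039 + 24.03 + 173.9 + 44.36 = 247.3 kmol.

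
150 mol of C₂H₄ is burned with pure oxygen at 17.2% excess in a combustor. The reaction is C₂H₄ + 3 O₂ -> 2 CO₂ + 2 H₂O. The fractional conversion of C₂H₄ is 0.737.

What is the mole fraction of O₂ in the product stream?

Stoichiometric O₂ = 3 × 150 = 450 mol; O₂ fed = 450 × 1.172 = 527.4 mol.
Fuel reacted = 0.737 × 150 → ξ = 110.5 mol.
Outlet (n = n₀ + ν ξ):
  C₂H₄: 150 − 1(110.5) = 39.45
  O₂: 527.4 − 3(110.5) = 195.8
  CO₂: 0 + 2(110.5) = 221.1
  H₂O: 0 + 2(110.5) = 221.1
Total out = 677.4 mol; y_O₂ = 195.8 / 677.4 = 0.289.

0.289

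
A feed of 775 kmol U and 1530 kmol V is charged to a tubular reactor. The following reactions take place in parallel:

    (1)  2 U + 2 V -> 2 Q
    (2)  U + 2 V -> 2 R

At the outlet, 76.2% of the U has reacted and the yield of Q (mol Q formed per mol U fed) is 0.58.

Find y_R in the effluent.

Yield of Q: 2ξ₁ / 775 = 0.58 → ξ₁ = 224.7 kmol.
Conversion of U: 2ξ₁ + 1ξ₂ = 0.762 × 775 = 590.5 → ξ₂ = 141.1 kmol.
Outlet amounts (n = n₀ + Σ ν·ξ):
  U: 775 − 2(224.7) − 1(141.1) = 184.5
  V: 1530 − 2(224.7) − 2(141.1) = 798.4
  Q: 0 + 2(224.7) = 449.5
  R: 0 + 2(141.1) = 282.1
Total out = 1714 kmol; y_R = 282.1 / 1714 = 0.1645.

0.165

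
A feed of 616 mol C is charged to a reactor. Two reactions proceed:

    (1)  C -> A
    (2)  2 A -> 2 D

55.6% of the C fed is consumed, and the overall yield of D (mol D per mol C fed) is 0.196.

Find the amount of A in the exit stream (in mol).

Conversion of C: C consumed = 1ξ₁ = 0.556 × 616 → ξ₁ = 342.5 mol.
Yield of D: 2ξ₂ / 616 = 0.196 → ξ₂ = 60.37 mol.
Outlet amounts (n = n₀ + Σ ν·ξ):
  C: 616 − 1(342.5) = 273.5
  A: 0 + 1(342.5) − 2(60.37) = 221.8
  D: 0 + 2(60.37) = 120.7

222 mol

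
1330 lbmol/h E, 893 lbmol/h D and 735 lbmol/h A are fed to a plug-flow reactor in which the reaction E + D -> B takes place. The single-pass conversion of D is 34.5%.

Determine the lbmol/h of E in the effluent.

1020 lbmol/h

D reacted = 0.345 × 893 = 308.1 lbmol/h; ν_D = −1, so ξ = 308.1/1 = 308.1 lbmol/h.
Outlet amounts (n = n₀ + ν ξ):
  E: 1330 − 1(308.1) = 1022
  D: 893 − 1(308.1) = 584.9
  B: 0 + 1(308.1) = 308.1
  A: 735 (inert)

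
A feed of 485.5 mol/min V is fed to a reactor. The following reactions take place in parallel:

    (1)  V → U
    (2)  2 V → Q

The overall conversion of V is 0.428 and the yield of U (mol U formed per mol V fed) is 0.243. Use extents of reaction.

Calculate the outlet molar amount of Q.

44.9 mol/min

Yield of U: 1ξ₁ / 485.5 = 0.243 → ξ₁ = 118 mol/min.
Conversion of V: 1ξ₁ + 2ξ₂ = 0.428 × 485.5 = 207.8 → ξ₂ = 44.91 mol/min.
Outlet amounts (n = n₀ + Σ ν·ξ):
  V: 485.5 − 1(118) − 2(44.91) = 277.7
  U: 0 + 1(118) = 118
  Q: 0 + 1(44.91) = 44.91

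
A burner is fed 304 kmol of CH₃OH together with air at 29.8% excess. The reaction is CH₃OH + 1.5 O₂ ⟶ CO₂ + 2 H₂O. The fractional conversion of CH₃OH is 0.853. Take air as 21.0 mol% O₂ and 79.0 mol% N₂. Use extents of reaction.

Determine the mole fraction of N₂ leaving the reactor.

0.685

Stoichiometric O₂ = 1.5 × 304 = 456 kmol; O₂ fed = 456 × 1.298 = 591.9 kmol.
N₂ fed = 591.9 × 79/21 = 2227 kmol.
Fuel reacted = 0.853 × 304 → ξ = 259.3 kmol.
Outlet (n = n₀ + ν ξ):
  CH₃OH: 304 − 1(259.3) = 44.69
  O₂: 591.9 − 1.5(259.3) = 202.9
  N₂: 2227 (inert)
  CO₂: 0 + 1(259.3) = 259.3
  H₂O: 0 + 2(259.3) = 518.6
Total out = 3252 kmol; y_N₂ = 2227 / 3252 = 0.6847.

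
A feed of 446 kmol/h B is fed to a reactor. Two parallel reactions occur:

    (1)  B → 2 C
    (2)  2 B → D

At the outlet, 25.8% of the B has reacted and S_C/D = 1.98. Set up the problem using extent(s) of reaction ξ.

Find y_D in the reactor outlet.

0.0864

Conversion of B: B consumed = 0.258 × 446 = 115.1 kmol/h = 1ξ₁ + 2ξ₂.
Selectivity: 2ξ₁ / (1ξ₂) = 1.98 → ξ₁ = 0.99 ξ₂.
Substitute: (1·0.99 + 2) ξ₂ = 115.1 → ξ₂ = 38.48 kmol/h, ξ₁ = 38.1 kmol/h.
Outlet amounts (n = n₀ + Σ ν·ξ):
  B: 446 − 1(38.1) − 2(38.48) = 330.9
  C: 0 + 2(38.1) = 76.2
  D: 0 + 1(38.48) = 38.48
Total out = 445.6 kmol/h; y_D = 38.48 / 445.6 = 0.08636.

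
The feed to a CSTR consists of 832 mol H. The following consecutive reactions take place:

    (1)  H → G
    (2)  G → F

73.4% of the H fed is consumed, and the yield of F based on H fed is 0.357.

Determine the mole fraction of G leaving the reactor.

0.377

Conversion of H: H consumed = 1ξ₁ = 0.734 × 832 → ξ₁ = 610.7 mol.
Yield of F: 1ξ₂ / 832 = 0.357 → ξ₂ = 297 mol.
Outlet amounts (n = n₀ + Σ ν·ξ):
  H: 832 − 1(610.7) = 221.3
  G: 0 + 1(610.7) − 1(297) = 313.7
  F: 0 + 1(297) = 297
Total out = 832 mol; y_G = 313.7 / 832 = 0.377.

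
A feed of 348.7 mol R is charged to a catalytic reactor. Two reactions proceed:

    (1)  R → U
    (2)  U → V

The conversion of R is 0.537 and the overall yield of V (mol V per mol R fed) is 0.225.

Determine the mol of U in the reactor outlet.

109 mol

Conversion of R: R consumed = 1ξ₁ = 0.537 × 348.7 → ξ₁ = 187.3 mol.
Yield of V: 1ξ₂ / 348.7 = 0.225 → ξ₂ = 78.46 mol.
Outlet amounts (n = n₀ + Σ ν·ξ):
  R: 348.7 − 1(187.3) = 161.4
  U: 0 + 1(187.3) − 1(78.46) = 108.8
  V: 0 + 1(78.46) = 78.46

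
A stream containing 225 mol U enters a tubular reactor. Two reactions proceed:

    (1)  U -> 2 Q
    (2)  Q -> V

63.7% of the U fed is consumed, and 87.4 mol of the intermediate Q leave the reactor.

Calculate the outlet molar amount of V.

199 mol

Conversion of U: U consumed = 1ξ₁ = 0.637 × 225 → ξ₁ = 143.3 mol.
Q balance: n_Q = 0 + 2ξ₁ − 1ξ₂ = 87.4 → ξ₂ = (2·143.3 − 87.4)/1 = 199.2 mol.
Outlet amounts (n = n₀ + Σ ν·ξ):
  U: 225 − 1(143.3) = 81.68
  Q: 0 + 2(143.3) − 1(199.2) = 87.4
  V: 0 + 1(199.2) = 199.2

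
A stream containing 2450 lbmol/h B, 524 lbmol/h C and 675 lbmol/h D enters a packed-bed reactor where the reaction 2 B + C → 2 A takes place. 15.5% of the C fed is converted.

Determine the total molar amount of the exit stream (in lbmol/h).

C reacted = 0.155 × 524 = 81.22 lbmol/h; ν_C = −1, so ξ = 81.22/1 = 81.22 lbmol/h.
Outlet amounts (n = n₀ + ν ξ):
  B: 2450 − 2(81.22) = 2288
  C: 524 − 1(81.22) = 442.8
  A: 0 + 2(81.22) = 162.4
  D: 675 (inert)
Total out = 2288 + 442.8 + 162.4 + 675 = 3568 lbmol/h.

3570 lbmol/h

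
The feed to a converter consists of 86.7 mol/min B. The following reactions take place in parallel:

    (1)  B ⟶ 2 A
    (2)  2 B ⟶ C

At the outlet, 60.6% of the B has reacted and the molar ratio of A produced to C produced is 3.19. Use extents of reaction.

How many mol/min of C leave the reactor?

14.6 mol/min

Conversion of B: B consumed = 0.606 × 86.7 = 52.54 mol/min = 1ξ₁ + 2ξ₂.
Selectivity: 2ξ₁ / (1ξ₂) = 3.19 → ξ₁ = 1.595 ξ₂.
Substitute: (1·1.595 + 2) ξ₂ = 52.54 → ξ₂ = 14.61 mol/min, ξ₁ = 23.31 mol/min.
Outlet amounts (n = n₀ + Σ ν·ξ):
  B: 86.7 − 1(23.31) − 2(14.61) = 34.16
  A: 0 + 2(23.31) = 46.62
  C: 0 + 1(14.61) = 14.61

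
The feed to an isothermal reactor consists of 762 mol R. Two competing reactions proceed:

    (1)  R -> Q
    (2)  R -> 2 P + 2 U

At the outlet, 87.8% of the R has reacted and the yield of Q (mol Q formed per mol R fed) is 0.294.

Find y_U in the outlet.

0.424

Yield of Q: 1ξ₁ / 762 = 0.294 → ξ₁ = 224 mol.
Conversion of R: 1ξ₁ + 1ξ₂ = 0.878 × 762 = 669 → ξ₂ = 445 mol.
Outlet amounts (n = n₀ + Σ ν·ξ):
  R: 762 − 1(224) − 1(445) = 92.96
  Q: 0 + 1(224) = 224
  P: 0 + 2(445) = 890
  U: 0 + 2(445) = 890
Total out = 2097 mol; y_U = 890 / 2097 = 0.4244.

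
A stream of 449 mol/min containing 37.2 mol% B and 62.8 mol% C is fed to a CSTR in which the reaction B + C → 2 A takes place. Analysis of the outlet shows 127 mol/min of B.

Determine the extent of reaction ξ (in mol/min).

For B: n = n₀ − 1ξ → 127 = 167 − 1ξ, giving ξ = 40.03 mol/min.
Outlet amounts (n = n₀ + ν ξ):
  B: 167 − 1(40.03) = 127
  C: 282 − 1(40.03) = 241.9
  A: 0 + 2(40.03) = 80.06

ξ = 40 mol/min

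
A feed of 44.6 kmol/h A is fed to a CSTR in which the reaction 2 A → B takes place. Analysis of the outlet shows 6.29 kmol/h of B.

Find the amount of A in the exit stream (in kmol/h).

For B: n = n₀ + 1ξ → 6.29 = 0 + 1ξ, giving ξ = 6.29 kmol/h.
Outlet amounts (n = n₀ + ν ξ):
  A: 44.6 − 2(6.29) = 32.02
  B: 0 + 1(6.29) = 6.29

32 kmol/h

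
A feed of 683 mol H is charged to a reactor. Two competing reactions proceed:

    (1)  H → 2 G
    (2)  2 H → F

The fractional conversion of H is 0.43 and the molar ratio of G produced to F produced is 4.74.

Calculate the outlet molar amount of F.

Conversion of H: H consumed = 0.43 × 683 = 293.7 mol = 1ξ₁ + 2ξ₂.
Selectivity: 2ξ₁ / (1ξ₂) = 4.74 → ξ₁ = 2.37 ξ₂.
Substitute: (1·2.37 + 2) ξ₂ = 293.7 → ξ₂ = 67.21 mol, ξ₁ = 159.3 mol.
Outlet amounts (n = n₀ + Σ ν·ξ):
  H: 683 − 1(159.3) − 2(67.21) = 389.3
  G: 0 + 2(159.3) = 318.6
  F: 0 + 1(67.21) = 67.21

67.2 mol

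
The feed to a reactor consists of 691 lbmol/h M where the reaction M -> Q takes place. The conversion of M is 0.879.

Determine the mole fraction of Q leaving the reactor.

0.879

M reacted = 0.879 × 691 = 607.4 lbmol/h; ν_M = −1, so ξ = 607.4/1 = 607.4 lbmol/h.
Outlet amounts (n = n₀ + ν ξ):
  M: 691 − 1(607.4) = 83.61
  Q: 0 + 1(607.4) = 607.4
Total out = 691 lbmol/h; y_Q = 607.4 / 691 = 0.879.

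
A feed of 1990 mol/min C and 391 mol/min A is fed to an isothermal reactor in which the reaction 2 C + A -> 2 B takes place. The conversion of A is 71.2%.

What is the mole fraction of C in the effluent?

0.682

A reacted = 0.712 × 391 = 278.4 mol/min; ν_A = −1, so ξ = 278.4/1 = 278.4 mol/min.
Outlet amounts (n = n₀ + ν ξ):
  C: 1990 − 2(278.4) = 1433
  A: 391 − 1(278.4) = 112.6
  B: 0 + 2(278.4) = 556.8
Total out = 2103 mol/min; y_C = 1433 / 2103 = 0.6816.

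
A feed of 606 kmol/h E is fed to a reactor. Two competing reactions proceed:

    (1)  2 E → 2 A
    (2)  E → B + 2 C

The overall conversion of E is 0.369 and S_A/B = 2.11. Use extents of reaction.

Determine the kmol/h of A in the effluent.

Conversion of E: E consumed = 0.369 × 606 = 223.6 kmol/h = 2ξ₁ + 1ξ₂.
Selectivity: 2ξ₁ / (1ξ₂) = 2.11 → ξ₁ = 1.055 ξ₂.
Substitute: (2·1.055 + 1) ξ₂ = 223.6 → ξ₂ = 71.9 kmol/h, ξ₁ = 75.86 kmol/h.
Outlet amounts (n = n₀ + Σ ν·ξ):
  E: 606 − 2(75.86) − 1(71.9) = 382.4
  A: 0 + 2(75.86) = 151.7
  B: 0 + 1(71.9) = 71.9
  C: 0 + 2(71.9) = 143.8

152 kmol/h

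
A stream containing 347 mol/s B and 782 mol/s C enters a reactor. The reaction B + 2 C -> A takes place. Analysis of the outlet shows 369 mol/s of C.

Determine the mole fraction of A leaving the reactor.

0.288

For C: n = n₀ − 2ξ → 369 = 782 − 2ξ, giving ξ = 206.5 mol/s.
Outlet amounts (n = n₀ + ν ξ):
  B: 347 − 1(206.5) = 140.5
  C: 782 − 2(206.5) = 369
  A: 0 + 1(206.5) = 206.5
Total out = 716 mol/s; y_A = 206.5 / 716 = 0.2884.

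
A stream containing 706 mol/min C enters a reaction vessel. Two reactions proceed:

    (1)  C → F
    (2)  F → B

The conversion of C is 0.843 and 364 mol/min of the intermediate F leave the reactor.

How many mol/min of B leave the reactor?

Conversion of C: C consumed = 1ξ₁ = 0.843 × 706 → ξ₁ = 595.2 mol/min.
F balance: n_F = 0 + 1ξ₁ − 1ξ₂ = 364 → ξ₂ = (1·595.2 − 364)/1 = 231.2 mol/min.
Outlet amounts (n = n₀ + Σ ν·ξ):
  C: 706 − 1(595.2) = 110.8
  F: 0 + 1(595.2) − 1(231.2) = 364
  B: 0 + 1(231.2) = 231.2

231 mol/min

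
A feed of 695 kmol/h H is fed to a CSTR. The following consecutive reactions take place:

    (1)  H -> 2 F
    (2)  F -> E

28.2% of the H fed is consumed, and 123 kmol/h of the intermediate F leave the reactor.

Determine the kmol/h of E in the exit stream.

269 kmol/h

Conversion of H: H consumed = 1ξ₁ = 0.282 × 695 → ξ₁ = 196 kmol/h.
F balance: n_F = 0 + 2ξ₁ − 1ξ₂ = 123 → ξ₂ = (2·196 − 123)/1 = 269 kmol/h.
Outlet amounts (n = n₀ + Σ ν·ξ):
  H: 695 − 1(196) = 499
  F: 0 + 2(196) − 1(269) = 123
  E: 0 + 1(269) = 269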